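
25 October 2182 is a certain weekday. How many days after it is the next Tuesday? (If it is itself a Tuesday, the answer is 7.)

4

Oct 25, 2182 is a Friday.
From Friday to the next Tuesday is 4 days.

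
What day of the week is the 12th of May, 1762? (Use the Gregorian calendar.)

Wednesday

Doomsday rule: the anchor day for the 1700s is Sunday. For year 62: 62÷12 = 5 r 2, and 2÷4 = 0, so 5+2+0 = 7.
Sunday + 7 ≡ Sunday — that's 1762's doomsday.
In May the doomsday date is May 9.
May 12 is 3 days after May 9; 3 mod 7 = 3, so Sunday + 3 = Wednesday.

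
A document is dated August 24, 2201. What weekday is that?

Monday

Doomsday rule: the anchor day for the 2200s is Friday. For year 01: 1÷12 = 0 r 1, and 1÷4 = 0, so 0+1+0 = 1.
Friday + 1 ≡ Saturday — that's 2201's doomsday.
In August the doomsday date is Aug 8.
Aug 24 is 16 days after Aug 8; 16 mod 7 = 2, so Saturday + 2 = Monday.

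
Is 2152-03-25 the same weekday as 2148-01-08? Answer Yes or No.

From Jan 8, 2148 to Mar 25, 2152 is 1538 days.
1538 mod 7 = 5, so they are different weekdays.
(Jan 8, 2148 is a Monday; Mar 25, 2152 is a Saturday.)

No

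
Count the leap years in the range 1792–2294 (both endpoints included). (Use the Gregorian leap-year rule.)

122

Multiples of 4 in [1792,2294]: 126.
Of those, multiples of 100: 5 (not leap unless ÷400).
Multiples of 400: 1.
Leap years = 126 − 5 + 1 = 122.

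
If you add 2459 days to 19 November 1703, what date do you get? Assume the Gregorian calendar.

+366 (one year; includes Feb 29, 1704) → Nov 19, 1704 (2093 left).
+365 (one year) → Nov 19, 1705 (1728 left).
+365 (one year) → Nov 19, 1706 (1363 left).
+365 (one year) → Nov 19, 1707 (998 left).
+366 (one year; includes Feb 29, 1708) → Nov 19, 1708 (632 left).
+365 (one year) → Nov 19, 1709 (267 left).
Nov has 30 days: +12 → Dec 1, 1709 (255 left).
Dec has 31 days: +31 → Jan 1, 1710 (224 left).
Jan has 31 days: +31 → Feb 1, 1710 (193 left).
Feb has 28 days: +28 → Mar 1, 1710 (165 left).
Mar has 31 days: +31 → Apr 1, 1710 (134 left).
Apr has 30 days: +30 → May 1, 1710 (104 left).
May has 31 days: +31 → Jun 1, 1710 (73 left).
Jun has 30 days: +30 → Jul 1, 1710 (43 left).
Jul has 31 days: +31 → Aug 1, 1710 (12 left).
+12 → Aug 13, 1710.

August 13, 1710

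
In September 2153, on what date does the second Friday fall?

September 1, 2153 is a Saturday.
The first Friday is therefore September 7 (6 days later).
The second Friday is 7 + 1×7 = September 14.

September 14, 2153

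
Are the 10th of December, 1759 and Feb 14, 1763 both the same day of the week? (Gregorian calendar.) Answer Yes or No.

Yes

From Dec 10, 1759 to Feb 14, 1763 is 1162 days.
1162 mod 7 = 0, so they are the same weekday.
(Dec 10, 1759 is a Monday; Feb 14, 1763 is a Monday.)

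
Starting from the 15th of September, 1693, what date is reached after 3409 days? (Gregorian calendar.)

+365 (one year) → Sep 15, 1694 (3044 left).
+365 (one year) → Sep 15, 1695 (2679 left).
+366 (one year; includes Feb 29, 1696) → Sep 15, 1696 (2313 left).
+365 (one year) → Sep 15, 1697 (1948 left).
+365 (one year) → Sep 15, 1698 (1583 left).
+365 (one year) → Sep 15, 1699 (1218 left).
+365 (one year) → Sep 15, 1700 (853 left).
+365 (one year) → Sep 15, 1701 (488 left).
+365 (one year) → Sep 15, 1702 (123 left).
Sep has 30 days: +16 → Oct 1, 1702 (107 left).
Oct has 31 days: +31 → Nov 1, 1702 (76 left).
Nov has 30 days: +30 → Dec 1, 1702 (46 left).
Dec has 31 days: +31 → Jan 1, 1703 (15 left).
+15 → Jan 16, 1703.

January 16, 1703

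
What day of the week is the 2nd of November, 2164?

Friday

Doomsday rule: the anchor day for the 2100s is Sunday. For year 64: 64÷12 = 5 r 4, and 4÷4 = 1, so 5+4+1 = 10.
Sunday + 10 ≡ Wednesday — that's 2164's doomsday.
In November the doomsday date is Nov 7.
Nov 2 is 5 days before Nov 7; 5 mod 7 = 5, so Wednesday − 5 = Friday.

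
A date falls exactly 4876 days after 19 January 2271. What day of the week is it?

Monday

First find the weekday of Jan 19, 2271. Doomsday rule: the anchor day for the 2200s is Friday. For year 71: 71÷12 = 5 r 11, and 11÷4 = 2, so 5+11+2 = 18.
Friday + 18 ≡ Tuesday — that's 2271's doomsday.
In January the doomsday date is Jan 3 (2271 is not a leap year).
Jan 19 is 16 days after Jan 3; 16 mod 7 = 2, so Tuesday + 2 = Thursday.
4876 mod 7 = 4, so 4876 days after a Thursday is Thursday + 4 = Monday.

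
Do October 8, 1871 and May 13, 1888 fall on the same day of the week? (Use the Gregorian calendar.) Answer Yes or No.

Yes

From Oct 8, 1871 to May 13, 1888 is 6062 days.
6062 mod 7 = 0, so they are the same weekday.
(Oct 8, 1871 is a Sunday; May 13, 1888 is a Sunday.)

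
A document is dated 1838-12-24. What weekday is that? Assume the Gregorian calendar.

Monday

Doomsday rule: the anchor day for the 1800s is Friday. For year 38: 38÷12 = 3 r 2, and 2÷4 = 0, so 3+2+0 = 5.
Friday + 5 ≡ Wednesday — that's 1838's doomsday.
In December the doomsday date is Dec 12.
Dec 24 is 12 days after Dec 12; 12 mod 7 = 5, so Wednesday + 5 = Monday.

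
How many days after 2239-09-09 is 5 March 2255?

5656

Sep 9, 2239 → Sep 9, 2240: 366 days (Feb 29, 2240 is in that span).
Sep 9, 2240 → Sep 9, 2241: 365 days.
Sep 9, 2241 → Sep 9, 2242: 365 days.
Sep 9, 2242 → Sep 9, 2243: 365 days.
Sep 9, 2243 → Sep 9, 2244: 366 days (Feb 29, 2244 is in that span).
Sep 9, 2244 → Sep 9, 2245: 365 days.
Sep 9, 2245 → Sep 9, 2246: 365 days.
Sep 9, 2246 → Sep 9, 2247: 365 days.
Sep 9, 2247 → Sep 9, 2248: 366 days (Feb 29, 2248 is in that span).
Sep 9, 2248 → Sep 9, 2249: 365 days.
Sep 9, 2249 → Sep 9, 2250: 365 days.
Sep 9, 2250 → Sep 9, 2251: 365 days.
Sep 9, 2251 → Sep 9, 2252: 366 days (Feb 29, 2252 is in that span).
Sep 9, 2252 → Sep 9, 2253: 365 days.
Sep 9, 2253 → Sep 9, 2254: 365 days.
Sep 9, 2254 → Oct 9, 2254: 30 days (September has 30).
Oct 9, 2254 → Nov 9, 2254: 31 days (October has 31).
Nov 9, 2254 → Dec 9, 2254: 30 days (November has 30).
Dec 9, 2254 → Jan 9, 2255: 31 days (December has 31).
Jan 9, 2255 → Feb 9, 2255: 31 days (January has 31).
Feb 9, 2255 → Mar 5, 2255: 24 days.
Total: 5656 days.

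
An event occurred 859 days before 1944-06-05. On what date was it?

−366 (one year; includes Feb 29, 1944) → Jun 5, 1943 (493 left).
−365 (one year) → Jun 5, 1942 (128 left).
−5 → May 31, 1942 (end of May, 31 days; 123 left).
−31 → Apr 30, 1942 (end of Apr, 30 days; 92 left).
−30 → Mar 31, 1942 (end of Mar, 31 days; 62 left).
−31 → Feb 28, 1942 (end of Feb, 28 days; 31 left).
−28 → Jan 31, 1942 (end of Jan, 31 days; 3 left).
−3 → Jan 28, 1942.

January 28, 1942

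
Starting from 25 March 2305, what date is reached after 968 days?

+365 (one year) → Mar 25, 2306 (603 left).
+365 (one year) → Mar 25, 2307 (238 left).
Mar has 31 days: +7 → Apr 1, 2307 (231 left).
Apr has 30 days: +30 → May 1, 2307 (201 left).
May has 31 days: +31 → Jun 1, 2307 (170 left).
Jun has 30 days: +30 → Jul 1, 2307 (140 left).
Jul has 31 days: +31 → Aug 1, 2307 (109 left).
Aug has 31 days: +31 → Sep 1, 2307 (78 left).
Sep has 30 days: +30 → Oct 1, 2307 (48 left).
Oct has 31 days: +31 → Nov 1, 2307 (17 left).
+17 → Nov 18, 2307.

November 18, 2307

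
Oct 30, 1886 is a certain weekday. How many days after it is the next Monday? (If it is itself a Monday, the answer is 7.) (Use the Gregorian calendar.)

Oct 30, 1886 is a Saturday.
From Saturday to the next Monday is 2 days.

2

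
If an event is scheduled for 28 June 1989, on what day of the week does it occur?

January 1, 1989 is a Sunday.
Jan 1, 1989 → Feb 1, 1989: 31 days (January has 31).
Feb 1, 1989 → Mar 1, 1989: 28 days (February has 28).
Mar 1, 1989 → Apr 1, 1989: 31 days (March has 31).
Apr 1, 1989 → May 1, 1989: 30 days (April has 30).
May 1, 1989 → Jun 1, 1989: 31 days (May has 31).
Jun 1, 1989 → Jun 28, 1989: 27 days.
Total: 178 days.
178 mod 7 = 3, so Sunday + 3 = Wednesday.

Wednesday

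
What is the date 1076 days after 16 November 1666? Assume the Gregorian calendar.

October 27, 1669

+365 (one year) → Nov 16, 1667 (711 left).
+366 (one year; includes Feb 29, 1668) → Nov 16, 1668 (345 left).
Nov has 30 days: +15 → Dec 1, 1668 (330 left).
Dec has 31 days: +31 → Jan 1, 1669 (299 left).
Jan has 31 days: +31 → Feb 1, 1669 (268 left).
Feb has 28 days: +28 → Mar 1, 1669 (240 left).
Mar has 31 days: +31 → Apr 1, 1669 (209 left).
Apr has 30 days: +30 → May 1, 1669 (179 left).
May has 31 days: +31 → Jun 1, 1669 (148 left).
Jun has 30 days: +30 → Jul 1, 1669 (118 left).
Jul has 31 days: +31 → Aug 1, 1669 (87 left).
Aug has 31 days: +31 → Sep 1, 1669 (56 left).
Sep has 30 days: +30 → Oct 1, 1669 (26 left).
+26 → Oct 27, 1669.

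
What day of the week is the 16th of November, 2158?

Doomsday rule: the anchor day for the 2100s is Sunday. For year 58: 58÷12 = 4 r 10, and 10÷4 = 2, so 4+10+2 = 16.
Sunday + 16 ≡ Tuesday — that's 2158's doomsday.
In November the doomsday date is Nov 7.
Nov 16 is 9 days after Nov 7; 9 mod 7 = 2, so Tuesday + 2 = Thursday.

Thursday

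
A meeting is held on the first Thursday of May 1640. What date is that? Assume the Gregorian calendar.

May 3, 1640

May 1, 1640 is a Tuesday.
The first Thursday is therefore May 3 (2 days later).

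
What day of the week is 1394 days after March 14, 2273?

Mar 14, 2273 is a Friday.
1394 mod 7 = 1, so 1394 days after a Friday is Friday + 1 = Saturday.

Saturday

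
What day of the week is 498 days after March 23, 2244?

Sunday

Mar 23, 2244 is a Saturday.
498 mod 7 = 1, so 498 days after a Saturday is Saturday + 1 = Sunday.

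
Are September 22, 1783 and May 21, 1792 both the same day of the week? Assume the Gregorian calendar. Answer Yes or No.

From Sep 22, 1783 to May 21, 1792 is 3164 days.
3164 mod 7 = 0, so they are the same weekday.
(Sep 22, 1783 is a Monday; May 21, 1792 is a Monday.)

Yes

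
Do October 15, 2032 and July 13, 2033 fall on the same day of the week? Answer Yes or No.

No

From Oct 15, 2032 to Jul 13, 2033 is 271 days.
271 mod 7 = 5, so they are different weekdays.
(Oct 15, 2032 is a Friday; Jul 13, 2033 is a Wednesday.)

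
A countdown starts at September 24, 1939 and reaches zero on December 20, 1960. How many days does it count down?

7758

Sep 24, 1939 → Sep 24, 1940: 366 days (Feb 29, 1940 is in that span).
Sep 24, 1940 → Sep 24, 1941: 365 days.
Sep 24, 1941 → Sep 24, 1942: 365 days.
Sep 24, 1942 → Sep 24, 1943: 365 days.
Sep 24, 1943 → Sep 24, 1944: 366 days (Feb 29, 1944 is in that span).
Sep 24, 1944 → Sep 24, 1945: 365 days.
Sep 24, 1945 → Sep 24, 1946: 365 days.
Sep 24, 1946 → Sep 24, 1947: 365 days.
Sep 24, 1947 → Sep 24, 1948: 366 days (Feb 29, 1948 is in that span).
Sep 24, 1948 → Sep 24, 1949: 365 days.
Sep 24, 1949 → Sep 24, 1950: 365 days.
Sep 24, 1950 → Sep 24, 1951: 365 days.
Sep 24, 1951 → Sep 24, 1952: 366 days (Feb 29, 1952 is in that span).
Sep 24, 1952 → Sep 24, 1953: 365 days.
Sep 24, 1953 → Sep 24, 1954: 365 days.
Sep 24, 1954 → Sep 24, 1955: 365 days.
Sep 24, 1955 → Sep 24, 1956: 366 days (Feb 29, 1956 is in that span).
Sep 24, 1956 → Sep 24, 1957: 365 days.
Sep 24, 1957 → Sep 24, 1958: 365 days.
Sep 24, 1958 → Sep 24, 1959: 365 days.
Sep 24, 1959 → Sep 24, 1960: 366 days (Feb 29, 1960 is in that span).
Sep 24, 1960 → Oct 24, 1960: 30 days (September has 30).
Oct 24, 1960 → Nov 24, 1960: 31 days (October has 31).
Nov 24, 1960 → Dec 20, 1960: 26 days.
Total: 7758 days.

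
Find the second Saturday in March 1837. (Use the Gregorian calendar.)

March 11, 1837

March 1, 1837 is a Wednesday.
The first Saturday is therefore March 4 (3 days later).
The second Saturday is 4 + 1×7 = March 11.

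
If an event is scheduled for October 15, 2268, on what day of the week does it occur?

Doomsday rule: the anchor day for the 2200s is Friday. For year 68: 68÷12 = 5 r 8, and 8÷4 = 2, so 5+8+2 = 15.
Friday + 15 ≡ Saturday — that's 2268's doomsday.
In October the doomsday date is Oct 10.
Oct 15 is 5 days after Oct 10; 5 mod 7 = 5, so Saturday + 5 = Thursday.

Thursday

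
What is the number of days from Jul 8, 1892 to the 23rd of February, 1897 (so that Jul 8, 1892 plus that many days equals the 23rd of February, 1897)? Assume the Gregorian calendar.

1691

Jul 8, 1892 → Jul 8, 1893: 365 days.
Jul 8, 1893 → Jul 8, 1894: 365 days.
Jul 8, 1894 → Jul 8, 1895: 365 days.
Jul 8, 1895 → Jul 8, 1896: 366 days (Feb 29, 1896 is in that span).
Jul 8, 1896 → Aug 8, 1896: 31 days (July has 31).
Aug 8, 1896 → Sep 8, 1896: 31 days (August has 31).
Sep 8, 1896 → Oct 8, 1896: 30 days (September has 30).
Oct 8, 1896 → Nov 8, 1896: 31 days (October has 31).
Nov 8, 1896 → Dec 8, 1896: 30 days (November has 30).
Dec 8, 1896 → Jan 8, 1897: 31 days (December has 31).
Jan 8, 1897 → Feb 8, 1897: 31 days (January has 31).
Feb 8, 1897 → Feb 23, 1897: 15 days.
Total: 1691 days.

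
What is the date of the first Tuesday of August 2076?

August 4, 2076

August 1, 2076 is a Saturday.
The first Tuesday is therefore August 4 (3 days later).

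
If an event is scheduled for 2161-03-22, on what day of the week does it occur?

Sunday

January 1, 2161 is a Thursday.
Jan 1, 2161 → Feb 1, 2161: 31 days (January has 31).
Feb 1, 2161 → Mar 1, 2161: 28 days (February has 28).
Mar 1, 2161 → Mar 22, 2161: 21 days.
Total: 80 days.
80 mod 7 = 3, so Thursday + 3 = Sunday.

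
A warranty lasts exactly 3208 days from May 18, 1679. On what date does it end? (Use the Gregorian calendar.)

February 28, 1688

+366 (one year; includes Feb 29, 1680) → May 18, 1680 (2842 left).
+365 (one year) → May 18, 1681 (2477 left).
+365 (one year) → May 18, 1682 (2112 left).
+365 (one year) → May 18, 1683 (1747 left).
+366 (one year; includes Feb 29, 1684) → May 18, 1684 (1381 left).
+365 (one year) → May 18, 1685 (1016 left).
+365 (one year) → May 18, 1686 (651 left).
+365 (one year) → May 18, 1687 (286 left).
May has 31 days: +14 → Jun 1, 1687 (272 left).
Jun has 30 days: +30 → Jul 1, 1687 (242 left).
Jul has 31 days: +31 → Aug 1, 1687 (211 left).
Aug has 31 days: +31 → Sep 1, 1687 (180 left).
Sep has 30 days: +30 → Oct 1, 1687 (150 left).
Oct has 31 days: +31 → Nov 1, 1687 (119 left).
Nov has 30 days: +30 → Dec 1, 1687 (89 left).
Dec has 31 days: +31 → Jan 1, 1688 (58 left).
Jan has 31 days: +31 → Feb 1, 1688 (27 left).
+27 → Feb 28, 1688.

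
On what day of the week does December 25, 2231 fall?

January 1, 2231 is a Saturday.
Jan 1, 2231 → Feb 1, 2231: 31 days (January has 31).
Feb 1, 2231 → Mar 1, 2231: 28 days (February has 28).
Mar 1, 2231 → Apr 1, 2231: 31 days (March has 31).
Apr 1, 2231 → May 1, 2231: 30 days (April has 30).
May 1, 2231 → Jun 1, 2231: 31 days (May has 31).
Jun 1, 2231 → Jul 1, 2231: 30 days (June has 30).
Jul 1, 2231 → Aug 1, 2231: 31 days (July has 31).
Aug 1, 2231 → Sep 1, 2231: 31 days (August has 31).
Sep 1, 2231 → Oct 1, 2231: 30 days (September has 30).
Oct 1, 2231 → Nov 1, 2231: 31 days (October has 31).
Nov 1, 2231 → Dec 1, 2231: 30 days (November has 30).
Dec 1, 2231 → Dec 25, 2231: 24 days.
Total: 358 days.
358 mod 7 = 1, so Saturday + 1 = Sunday.

Sunday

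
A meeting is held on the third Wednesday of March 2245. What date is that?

March 1, 2245 is a Saturday.
The first Wednesday is therefore March 5 (4 days later).
The third Wednesday is 5 + 2×7 = March 19.

March 19, 2245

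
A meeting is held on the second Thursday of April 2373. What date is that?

April 1, 2373 is a Sunday.
The first Thursday is therefore April 5 (4 days later).
The second Thursday is 5 + 1×7 = April 12.

April 12, 2373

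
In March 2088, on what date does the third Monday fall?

March 15, 2088

March 1, 2088 is a Monday.
The first Monday is therefore March 1 (same day).
The third Monday is 1 + 2×7 = March 15.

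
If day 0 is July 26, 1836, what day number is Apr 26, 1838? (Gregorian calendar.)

639

Jul 26, 1836 → Jul 26, 1837: 365 days.
Jul 26, 1837 → Aug 26, 1837: 31 days (July has 31).
Aug 26, 1837 → Sep 26, 1837: 31 days (August has 31).
Sep 26, 1837 → Oct 26, 1837: 30 days (September has 30).
Oct 26, 1837 → Nov 26, 1837: 31 days (October has 31).
Nov 26, 1837 → Dec 26, 1837: 30 days (November has 30).
Dec 26, 1837 → Jan 26, 1838: 31 days (December has 31).
Jan 26, 1838 → Feb 26, 1838: 31 days (January has 31).
Feb 26, 1838 → Mar 26, 1838: 28 days (February has 28).
Mar 26, 1838 → Apr 26, 1838: 31 days.
Total: 639 days.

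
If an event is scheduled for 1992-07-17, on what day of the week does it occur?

Friday

Doomsday rule: the anchor day for the 1900s is Wednesday. For year 92: 92÷12 = 7 r 8, and 8÷4 = 2, so 7+8+2 = 17.
Wednesday + 17 ≡ Saturday — that's 1992's doomsday.
In July the doomsday date is Jul 11.
Jul 17 is 6 days after Jul 11; 6 mod 7 = 6, so Saturday + 6 = Friday.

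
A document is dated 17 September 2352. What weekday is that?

Doomsday rule: the anchor day for the 2300s is Wednesday. For year 52: 52÷12 = 4 r 4, and 4÷4 = 1, so 4+4+1 = 9.
Wednesday + 9 ≡ Friday — that's 2352's doomsday.
In September the doomsday date is Sep 5.
Sep 17 is 12 days after Sep 5; 12 mod 7 = 5, so Friday + 5 = Wednesday.

Wednesday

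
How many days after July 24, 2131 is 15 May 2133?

661

Jul 24, 2131 → Jul 24, 2132: 366 days (Feb 29, 2132 is in that span).
Jul 24, 2132 → Aug 24, 2132: 31 days (July has 31).
Aug 24, 2132 → Sep 24, 2132: 31 days (August has 31).
Sep 24, 2132 → Oct 24, 2132: 30 days (September has 30).
Oct 24, 2132 → Nov 24, 2132: 31 days (October has 31).
Nov 24, 2132 → Dec 24, 2132: 30 days (November has 30).
Dec 24, 2132 → Jan 24, 2133: 31 days (December has 31).
Jan 24, 2133 → Feb 24, 2133: 31 days (January has 31).
Feb 24, 2133 → Mar 24, 2133: 28 days (February has 28).
Mar 24, 2133 → Apr 24, 2133: 31 days (March has 31).
Apr 24, 2133 → May 15, 2133: 21 days.
Total: 661 days.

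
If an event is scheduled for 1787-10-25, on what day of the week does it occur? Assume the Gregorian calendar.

Doomsday rule: the anchor day for the 1700s is Sunday. For year 87: 87÷12 = 7 r 3, and 3÷4 = 0, so 7+3+0 = 10.
Sunday + 10 ≡ Wednesday — that's 1787's doomsday.
In October the doomsday date is Oct 10.
Oct 25 is 15 days after Oct 10; 15 mod 7 = 1, so Wednesday + 1 = Thursday.

Thursday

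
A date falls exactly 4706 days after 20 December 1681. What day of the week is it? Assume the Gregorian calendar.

First find the weekday of Dec 20, 1681. Doomsday rule: the anchor day for the 1600s is Tuesday. For year 81: 81÷12 = 6 r 9, and 9÷4 = 2, so 6+9+2 = 17.
Tuesday + 17 ≡ Friday — that's 1681's doomsday.
In December the doomsday date is Dec 12.
Dec 20 is 8 days after Dec 12; 8 mod 7 = 1, so Friday + 1 = Saturday.
4706 mod 7 = 2, so 4706 days after a Saturday is Saturday + 2 = Monday.

Monday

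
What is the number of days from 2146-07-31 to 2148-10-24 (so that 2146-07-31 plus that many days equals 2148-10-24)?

816

Jul 31, 2146 → Jul 31, 2147: 365 days.
Jul 31, 2147 → Jul 31, 2148: 366 days (Feb 29, 2148 is in that span).
Jul 31, 2148 → Aug 31, 2148: 31 days (July has 31).
Aug 31, 2148 → Sep 30, 2148: 30 days (August has 31).
Sep 30, 2148 → Oct 24, 2148: 24 days.
Total: 816 days.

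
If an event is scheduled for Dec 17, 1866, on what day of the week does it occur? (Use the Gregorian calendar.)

Doomsday rule: the anchor day for the 1800s is Friday. For year 66: 66÷12 = 5 r 6, and 6÷4 = 1, so 5+6+1 = 12.
Friday + 12 ≡ Wednesday — that's 1866's doomsday.
In December the doomsday date is Dec 12.
Dec 17 is 5 days after Dec 12; 5 mod 7 = 5, so Wednesday + 5 = Monday.

Monday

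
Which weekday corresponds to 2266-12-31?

Doomsday rule: the anchor day for the 2200s is Friday. For year 66: 66÷12 = 5 r 6, and 6÷4 = 1, so 5+6+1 = 12.
Friday + 12 ≡ Wednesday — that's 2266's doomsday.
In December the doomsday date is Dec 12.
Dec 31 is 19 days after Dec 12; 19 mod 7 = 5, so Wednesday + 5 = Monday.

Monday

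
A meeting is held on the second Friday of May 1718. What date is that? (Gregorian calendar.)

May 1, 1718 is a Sunday.
The first Friday is therefore May 6 (5 days later).
The second Friday is 6 + 1×7 = May 13.

May 13, 1718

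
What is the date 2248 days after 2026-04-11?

June 6, 2032

+365 (one year) → Apr 11, 2027 (1883 left).
+366 (one year; includes Feb 29, 2028) → Apr 11, 2028 (1517 left).
+365 (one year) → Apr 11, 2029 (1152 left).
+365 (one year) → Apr 11, 2030 (787 left).
+365 (one year) → Apr 11, 2031 (422 left).
+366 (one year; includes Feb 29, 2032) → Apr 11, 2032 (56 left).
Apr has 30 days: +20 → May 1, 2032 (36 left).
May has 31 days: +31 → Jun 1, 2032 (5 left).
+5 → Jun 6, 2032.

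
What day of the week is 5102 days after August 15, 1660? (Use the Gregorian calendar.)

Saturday

First find the weekday of Aug 15, 1660. Doomsday rule: the anchor day for the 1600s is Tuesday. For year 60: 60÷12 = 5 r 0, and 0÷4 = 0, so 5+0+0 = 5.
Tuesday + 5 ≡ Sunday — that's 1660's doomsday.
In August the doomsday date is Aug 8.
Aug 15 is 7 days after Aug 8; 7 mod 7 = 0, so Sunday + 0 = Sunday.
5102 mod 7 = 6, so 5102 days after a Sunday is Sunday + 6 = Saturday.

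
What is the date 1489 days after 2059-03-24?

April 21, 2063

+366 (one year; includes Feb 29, 2060) → Mar 24, 2060 (1123 left).
+365 (one year) → Mar 24, 2061 (758 left).
+365 (one year) → Mar 24, 2062 (393 left).
Mar has 31 days: +8 → Apr 1, 2062 (385 left).
Apr has 30 days: +30 → May 1, 2062 (355 left).
May has 31 days: +31 → Jun 1, 2062 (324 left).
Jun has 30 days: +30 → Jul 1, 2062 (294 left).
Jul has 31 days: +31 → Aug 1, 2062 (263 left).
Aug has 31 days: +31 → Sep 1, 2062 (232 left).
Sep has 30 days: +30 → Oct 1, 2062 (202 left).
Oct has 31 days: +31 → Nov 1, 2062 (171 left).
Nov has 30 days: +30 → Dec 1, 2062 (141 left).
Dec has 31 days: +31 → Jan 1, 2063 (110 left).
Jan has 31 days: +31 → Feb 1, 2063 (79 left).
Feb has 28 days: +28 → Mar 1, 2063 (51 left).
Mar has 31 days: +31 → Apr 1, 2063 (20 left).
+20 → Apr 21, 2063.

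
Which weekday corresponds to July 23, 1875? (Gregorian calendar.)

January 1, 1875 is a Friday.
Jan 1, 1875 → Feb 1, 1875: 31 days (January has 31).
Feb 1, 1875 → Mar 1, 1875: 28 days (February has 28).
Mar 1, 1875 → Apr 1, 1875: 31 days (March has 31).
Apr 1, 1875 → May 1, 1875: 30 days (April has 30).
May 1, 1875 → Jun 1, 1875: 31 days (May has 31).
Jun 1, 1875 → Jul 1, 1875: 30 days (June has 30).
Jul 1, 1875 → Jul 23, 1875: 22 days.
Total: 203 days.
203 mod 7 = 0, so Friday + 0 = Friday.

Friday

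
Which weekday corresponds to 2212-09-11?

Doomsday rule: the anchor day for the 2200s is Friday. For year 12: 12÷12 = 1 r 0, and 0÷4 = 0, so 1+0+0 = 1.
Friday + 1 ≡ Saturday — that's 2212's doomsday.
In September the doomsday date is Sep 5.
Sep 11 is 6 days after Sep 5; 6 mod 7 = 6, so Saturday + 6 = Friday.

Friday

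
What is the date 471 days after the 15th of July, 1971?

October 28, 1972

+366 (one year; includes Feb 29, 1972) → Jul 15, 1972 (105 left).
Jul has 31 days: +17 → Aug 1, 1972 (88 left).
Aug has 31 days: +31 → Sep 1, 1972 (57 left).
Sep has 30 days: +30 → Oct 1, 1972 (27 left).
+27 → Oct 28, 1972.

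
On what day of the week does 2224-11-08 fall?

Monday

Doomsday rule: the anchor day for the 2200s is Friday. For year 24: 24÷12 = 2 r 0, and 0÷4 = 0, so 2+0+0 = 2.
Friday + 2 ≡ Sunday — that's 2224's doomsday.
In November the doomsday date is Nov 7.
Nov 8 is 1 day after Nov 7; 1 mod 7 = 1, so Sunday + 1 = Monday.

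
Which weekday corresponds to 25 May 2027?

Tuesday

January 1, 2027 is a Friday.
Jan 1, 2027 → Feb 1, 2027: 31 days (January has 31).
Feb 1, 2027 → Mar 1, 2027: 28 days (February has 28).
Mar 1, 2027 → Apr 1, 2027: 31 days (March has 31).
Apr 1, 2027 → May 1, 2027: 30 days (April has 30).
May 1, 2027 → May 25, 2027: 24 days.
Total: 144 days.
144 mod 7 = 4, so Friday + 4 = Tuesday.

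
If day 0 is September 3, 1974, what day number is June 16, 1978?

Sep 3, 1974 → Sep 3, 1975: 365 days.
Sep 3, 1975 → Sep 3, 1976: 366 days (Feb 29, 1976 is in that span).
Sep 3, 1976 → Sep 3, 1977: 365 days.
Sep 3, 1977 → Oct 3, 1977: 30 days (September has 30).
Oct 3, 1977 → Nov 3, 1977: 31 days (October has 31).
Nov 3, 1977 → Dec 3, 1977: 30 days (November has 30).
Dec 3, 1977 → Jan 3, 1978: 31 days (December has 31).
Jan 3, 1978 → Feb 3, 1978: 31 days (January has 31).
Feb 3, 1978 → Mar 3, 1978: 28 days (February has 28).
Mar 3, 1978 → Apr 3, 1978: 31 days (March has 31).
Apr 3, 1978 → May 3, 1978: 30 days (April has 30).
May 3, 1978 → Jun 3, 1978: 31 days (May has 31).
Jun 3, 1978 → Jun 16, 1978: 13 days.
Total: 1382 days.

1382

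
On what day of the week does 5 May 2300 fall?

Doomsday rule: the anchor day for the 2300s is Wednesday. For year 00: 0÷12 = 0 r 0, and 0÷4 = 0, so 0+0+0 = 0.
Wednesday + 0 ≡ Wednesday — that's 2300's doomsday.
In May the doomsday date is May 9.
May 5 is 4 days before May 9; 4 mod 7 = 4, so Wednesday − 4 = Saturday.

Saturday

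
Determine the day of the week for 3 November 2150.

Tuesday

January 1, 2150 is a Thursday.
Jan 1, 2150 → Feb 1, 2150: 31 days (January has 31).
Feb 1, 2150 → Mar 1, 2150: 28 days (February has 28).
Mar 1, 2150 → Apr 1, 2150: 31 days (March has 31).
Apr 1, 2150 → May 1, 2150: 30 days (April has 30).
May 1, 2150 → Jun 1, 2150: 31 days (May has 31).
Jun 1, 2150 → Jul 1, 2150: 30 days (June has 30).
Jul 1, 2150 → Aug 1, 2150: 31 days (July has 31).
Aug 1, 2150 → Sep 1, 2150: 31 days (August has 31).
Sep 1, 2150 → Oct 1, 2150: 30 days (September has 30).
Oct 1, 2150 → Nov 1, 2150: 31 days (October has 31).
Nov 1, 2150 → Nov 3, 2150: 2 days.
Total: 306 days.
306 mod 7 = 5, so Thursday + 5 = Tuesday.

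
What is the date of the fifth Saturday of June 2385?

June 1, 2385 is a Saturday.
The first Saturday is therefore June 1 (same day).
The fifth Saturday is 1 + 4×7 = June 29.

June 29, 2385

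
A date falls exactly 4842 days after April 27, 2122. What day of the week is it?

First find the weekday of Apr 27, 2122. Doomsday rule: the anchor day for the 2100s is Sunday. For year 22: 22÷12 = 1 r 10, and 10÷4 = 2, so 1+10+2 = 13.
Sunday + 13 ≡ Saturday — that's 2122's doomsday.
In April the doomsday date is Apr 4.
Apr 27 is 23 days after Apr 4; 23 mod 7 = 2, so Saturday + 2 = Monday.
4842 mod 7 = 5, so 4842 days after a Monday is Monday + 5 = Saturday.

Saturday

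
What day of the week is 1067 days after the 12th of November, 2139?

Sunday

Nov 12, 2139 is a Thursday.
1067 mod 7 = 3, so 1067 days after a Thursday is Thursday + 3 = Sunday.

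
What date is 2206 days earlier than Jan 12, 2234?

December 29, 2227

−365 (one year) → Jan 12, 2233 (1841 left).
−366 (one year; includes Feb 29, 2232) → Jan 12, 2232 (1475 left).
−365 (one year) → Jan 12, 2231 (1110 left).
−365 (one year) → Jan 12, 2230 (745 left).
−365 (one year) → Jan 12, 2229 (380 left).
−12 → Dec 31, 2228 (end of Dec, 31 days; 368 left).
−31 → Nov 30, 2228 (end of Nov, 30 days; 337 left).
−30 → Oct 31, 2228 (end of Oct, 31 days; 307 left).
−31 → Sep 30, 2228 (end of Sep, 30 days; 276 left).
−30 → Aug 31, 2228 (end of Aug, 31 days; 246 left).
−31 → Jul 31, 2228 (end of Jul, 31 days; 215 left).
−31 → Jun 30, 2228 (end of Jun, 30 days; 184 left).
−30 → May 31, 2228 (end of May, 31 days; 154 left).
−31 → Apr 30, 2228 (end of Apr, 30 days; 123 left).
−30 → Mar 31, 2228 (end of Mar, 31 days; 93 left).
−31 → Feb 29, 2228 (end of Feb, 29 days; 62 left).
−29 → Jan 31, 2228 (end of Jan, 31 days; 33 left).
−31 → Dec 31, 2227 (end of Dec, 31 days; 2 left).
−2 → Dec 29, 2227.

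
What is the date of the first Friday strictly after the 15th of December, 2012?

Dec 15, 2012 is a Saturday.
From Saturday to the next Friday is 6 days.
Dec 15, 2012 + 6 = Dec 21, 2012.

December 21, 2012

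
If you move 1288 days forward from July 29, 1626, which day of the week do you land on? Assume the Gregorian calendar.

First find the weekday of Jul 29, 1626. Doomsday rule: the anchor day for the 1600s is Tuesday. For year 26: 26÷12 = 2 r 2, and 2÷4 = 0, so 2+2+0 = 4.
Tuesday + 4 ≡ Saturday — that's 1626's doomsday.
In July the doomsday date is Jul 11.
Jul 29 is 18 days after Jul 11; 18 mod 7 = 4, so Saturday + 4 = Wednesday.
1288 mod 7 = 0, so 1288 days after a Wednesday is Wednesday + 0 = Wednesday.

Wednesday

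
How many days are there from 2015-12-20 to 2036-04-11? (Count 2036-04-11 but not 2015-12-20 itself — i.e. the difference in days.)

7418

Dec 20, 2015 → Dec 20, 2016: 366 days (Feb 29, 2016 is in that span).
Dec 20, 2016 → Dec 20, 2017: 365 days.
Dec 20, 2017 → Dec 20, 2018: 365 days.
Dec 20, 2018 → Dec 20, 2019: 365 days.
Dec 20, 2019 → Dec 20, 2020: 366 days (Feb 29, 2020 is in that span).
Dec 20, 2020 → Dec 20, 2021: 365 days.
Dec 20, 2021 → Dec 20, 2022: 365 days.
Dec 20, 2022 → Dec 20, 2023: 365 days.
Dec 20, 2023 → Dec 20, 2024: 366 days (Feb 29, 2024 is in that span).
Dec 20, 2024 → Dec 20, 2025: 365 days.
Dec 20, 2025 → Dec 20, 2026: 365 days.
Dec 20, 2026 → Dec 20, 2027: 365 days.
Dec 20, 2027 → Dec 20, 2028: 366 days (Feb 29, 2028 is in that span).
Dec 20, 2028 → Dec 20, 2029: 365 days.
Dec 20, 2029 → Dec 20, 2030: 365 days.
Dec 20, 2030 → Dec 20, 2031: 365 days.
Dec 20, 2031 → Dec 20, 2032: 366 days (Feb 29, 2032 is in that span).
Dec 20, 2032 → Dec 20, 2033: 365 days.
Dec 20, 2033 → Dec 20, 2034: 365 days.
Dec 20, 2034 → Dec 20, 2035: 365 days.
Dec 20, 2035 → Jan 20, 2036: 31 days (December has 31).
Jan 20, 2036 → Feb 20, 2036: 31 days (January has 31).
Feb 20, 2036 → Mar 20, 2036: 29 days (February has 29).
Mar 20, 2036 → Apr 11, 2036: 22 days.
Total: 7418 days.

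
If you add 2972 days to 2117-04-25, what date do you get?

June 14, 2125

+365 (one year) → Apr 25, 2118 (2607 left).
+365 (one year) → Apr 25, 2119 (2242 left).
+366 (one year; includes Feb 29, 2120) → Apr 25, 2120 (1876 left).
+365 (one year) → Apr 25, 2121 (1511 left).
+365 (one year) → Apr 25, 2122 (1146 left).
+365 (one year) → Apr 25, 2123 (781 left).
+366 (one year; includes Feb 29, 2124) → Apr 25, 2124 (415 left).
+365 (one year) → Apr 25, 2125 (50 left).
Apr has 30 days: +6 → May 1, 2125 (44 left).
May has 31 days: +31 → Jun 1, 2125 (13 left).
+13 → Jun 14, 2125.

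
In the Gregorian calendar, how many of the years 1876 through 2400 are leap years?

128

Multiples of 4 in [1876,2400]: 132.
Of those, multiples of 100: 6 (not leap unless ÷400).
Multiples of 400: 2.
Leap years = 132 − 6 + 2 = 128.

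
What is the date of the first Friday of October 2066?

October 1, 2066 is a Friday.
The first Friday is therefore October 1 (same day).

October 1, 2066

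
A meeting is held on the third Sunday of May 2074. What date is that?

May 20, 2074

May 1, 2074 is a Tuesday.
The first Sunday is therefore May 6 (5 days later).
The third Sunday is 6 + 2×7 = May 20.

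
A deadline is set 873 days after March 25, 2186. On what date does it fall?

+365 (one year) → Mar 25, 2187 (508 left).
+366 (one year; includes Feb 29, 2188) → Mar 25, 2188 (142 left).
Mar has 31 days: +7 → Apr 1, 2188 (135 left).
Apr has 30 days: +30 → May 1, 2188 (105 left).
May has 31 days: +31 → Jun 1, 2188 (74 left).
Jun has 30 days: +30 → Jul 1, 2188 (44 left).
Jul has 31 days: +31 → Aug 1, 2188 (13 left).
+13 → Aug 14, 2188.

August 14, 2188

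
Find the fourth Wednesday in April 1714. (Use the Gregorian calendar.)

April 25, 1714

April 1, 1714 is a Sunday.
The first Wednesday is therefore April 4 (3 days later).
The fourth Wednesday is 4 + 3×7 = April 25.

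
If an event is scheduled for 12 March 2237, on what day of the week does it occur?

January 1, 2237 is a Sunday.
Jan 1, 2237 → Feb 1, 2237: 31 days (January has 31).
Feb 1, 2237 → Mar 1, 2237: 28 days (February has 28).
Mar 1, 2237 → Mar 12, 2237: 11 days.
Total: 70 days.
70 mod 7 = 0, so Sunday + 0 = Sunday.

Sunday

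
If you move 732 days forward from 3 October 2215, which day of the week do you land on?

Saturday

First find the weekday of Oct 3, 2215. Doomsday rule: the anchor day for the 2200s is Friday. For year 15: 15÷12 = 1 r 3, and 3÷4 = 0, so 1+3+0 = 4.
Friday + 4 ≡ Tuesday — that's 2215's doomsday.
In October the doomsday date is Oct 10.
Oct 3 is 7 days before Oct 10; 7 mod 7 = 0, so Tuesday − 0 = Tuesday.
732 mod 7 = 4, so 732 days after a Tuesday is Tuesday + 4 = Saturday.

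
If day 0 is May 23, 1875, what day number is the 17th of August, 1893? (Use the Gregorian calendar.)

6661

May 23, 1875 → May 23, 1876: 366 days (Feb 29, 1876 is in that span).
May 23, 1876 → May 23, 1877: 365 days.
May 23, 1877 → May 23, 1878: 365 days.
May 23, 1878 → May 23, 1879: 365 days.
May 23, 1879 → May 23, 1880: 366 days (Feb 29, 1880 is in that span).
May 23, 1880 → May 23, 1881: 365 days.
May 23, 1881 → May 23, 1882: 365 days.
May 23, 1882 → May 23, 1883: 365 days.
May 23, 1883 → May 23, 1884: 366 days (Feb 29, 1884 is in that span).
May 23, 1884 → May 23, 1885: 365 days.
May 23, 1885 → May 23, 1886: 365 days.
May 23, 1886 → May 23, 1887: 365 days.
May 23, 1887 → May 23, 1888: 366 days (Feb 29, 1888 is in that span).
May 23, 1888 → May 23, 1889: 365 days.
May 23, 1889 → May 23, 1890: 365 days.
May 23, 1890 → May 23, 1891: 365 days.
May 23, 1891 → May 23, 1892: 366 days (Feb 29, 1892 is in that span).
May 23, 1892 → May 23, 1893: 365 days.
May 23, 1893 → Jun 23, 1893: 31 days (May has 31).
Jun 23, 1893 → Jul 23, 1893: 30 days (June has 30).
Jul 23, 1893 → Aug 17, 1893: 25 days.
Total: 6661 days.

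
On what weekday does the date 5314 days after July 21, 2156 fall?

Jul 21, 2156 is a Wednesday.
5314 mod 7 = 1, so 5314 days after a Wednesday is Wednesday + 1 = Thursday.

Thursday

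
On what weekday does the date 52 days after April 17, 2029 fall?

First find the weekday of Apr 17, 2029. Doomsday rule: the anchor day for the 2000s is Tuesday. For year 29: 29÷12 = 2 r 5, and 5÷4 = 1, so 2+5+1 = 8.
Tuesday + 8 ≡ Wednesday — that's 2029's doomsday.
In April the doomsday date is Apr 4.
Apr 17 is 13 days after Apr 4; 13 mod 7 = 6, so Wednesday + 6 = Tuesday.
52 mod 7 = 3, so 52 days after a Tuesday is Tuesday + 3 = Friday.

Friday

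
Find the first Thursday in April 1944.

April 6, 1944

April 1, 1944 is a Saturday.
The first Thursday is therefore April 6 (5 days later).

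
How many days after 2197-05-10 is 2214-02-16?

May 10, 2197 → May 10, 2198: 365 days.
May 10, 2198 → May 10, 2199: 365 days.
May 10, 2199 → May 10, 2200: 365 days.
May 10, 2200 → May 10, 2201: 365 days.
May 10, 2201 → May 10, 2202: 365 days.
May 10, 2202 → May 10, 2203: 365 days.
May 10, 2203 → May 10, 2204: 366 days (Feb 29, 2204 is in that span).
May 10, 2204 → May 10, 2205: 365 days.
May 10, 2205 → May 10, 2206: 365 days.
May 10, 2206 → May 10, 2207: 365 days.
May 10, 2207 → May 10, 2208: 366 days (Feb 29, 2208 is in that span).
May 10, 2208 → May 10, 2209: 365 days.
May 10, 2209 → May 10, 2210: 365 days.
May 10, 2210 → May 10, 2211: 365 days.
May 10, 2211 → May 10, 2212: 366 days (Feb 29, 2212 is in that span).
May 10, 2212 → May 10, 2213: 365 days.
May 10, 2213 → Jun 10, 2213: 31 days (May has 31).
Jun 10, 2213 → Jul 10, 2213: 30 days (June has 30).
Jul 10, 2213 → Aug 10, 2213: 31 days (July has 31).
Aug 10, 2213 → Sep 10, 2213: 31 days (August has 31).
Sep 10, 2213 → Oct 10, 2213: 30 days (September has 30).
Oct 10, 2213 → Nov 10, 2213: 31 days (October has 31).
Nov 10, 2213 → Dec 10, 2213: 30 days (November has 30).
Dec 10, 2213 → Jan 10, 2214: 31 days (December has 31).
Jan 10, 2214 → Feb 10, 2214: 31 days (January has 31).
Feb 10, 2214 → Feb 16, 2214: 6 days.
Total: 6125 days.

6125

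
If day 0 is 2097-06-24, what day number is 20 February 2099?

606

Jun 24, 2097 → Jun 24, 2098: 365 days.
Jun 24, 2098 → Jul 24, 2098: 30 days (June has 30).
Jul 24, 2098 → Aug 24, 2098: 31 days (July has 31).
Aug 24, 2098 → Sep 24, 2098: 31 days (August has 31).
Sep 24, 2098 → Oct 24, 2098: 30 days (September has 30).
Oct 24, 2098 → Nov 24, 2098: 31 days (October has 31).
Nov 24, 2098 → Dec 24, 2098: 30 days (November has 30).
Dec 24, 2098 → Jan 24, 2099: 31 days (December has 31).
Jan 24, 2099 → Feb 20, 2099: 27 days.
Total: 606 days.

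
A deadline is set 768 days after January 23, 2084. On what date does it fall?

March 1, 2086

+366 (one year; includes Feb 29, 2084) → Jan 23, 2085 (402 left).
+365 (one year) → Jan 23, 2086 (37 left).
Jan has 31 days: +9 → Feb 1, 2086 (28 left).
Feb has 28 days: +28 → Mar 1, 2086 (0 left).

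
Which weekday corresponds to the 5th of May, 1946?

Sunday

Doomsday rule: the anchor day for the 1900s is Wednesday. For year 46: 46÷12 = 3 r 10, and 10÷4 = 2, so 3+10+2 = 15.
Wednesday + 15 ≡ Thursday — that's 1946's doomsday.
In May the doomsday date is May 9.
May 5 is 4 days before May 9; 4 mod 7 = 4, so Thursday − 4 = Sunday.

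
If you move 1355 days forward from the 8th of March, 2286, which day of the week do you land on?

Mar 8, 2286 is a Monday.
1355 mod 7 = 4, so 1355 days after a Monday is Monday + 4 = Friday.

Friday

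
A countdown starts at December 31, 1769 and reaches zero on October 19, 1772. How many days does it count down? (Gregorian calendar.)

Dec 31, 1769 → Dec 31, 1770: 365 days.
Dec 31, 1770 → Dec 31, 1771: 365 days.
Dec 31, 1771 → Jan 31, 1772: 31 days (December has 31).
Jan 31, 1772 → Feb 29, 1772: 29 days (January has 31).
Feb 29, 1772 → Mar 29, 1772: 29 days (February has 29).
Mar 29, 1772 → Apr 29, 1772: 31 days (March has 31).
Apr 29, 1772 → May 29, 1772: 30 days (April has 30).
May 29, 1772 → Jun 29, 1772: 31 days (May has 31).
Jun 29, 1772 → Jul 29, 1772: 30 days (June has 30).
Jul 29, 1772 → Aug 29, 1772: 31 days (July has 31).
Aug 29, 1772 → Sep 29, 1772: 31 days (August has 31).
Sep 29, 1772 → Oct 19, 1772: 20 days.
Total: 1023 days.

1023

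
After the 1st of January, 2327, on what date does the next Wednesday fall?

Jan 1, 2327 is a Saturday.
From Saturday to the next Wednesday is 4 days.
Jan 1, 2327 + 4 = Jan 5, 2327.

January 5, 2327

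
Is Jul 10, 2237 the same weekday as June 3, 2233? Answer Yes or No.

Yes

From Jun 3, 2233 to Jul 10, 2237 is 1498 days.
1498 mod 7 = 0, so they are the same weekday.
(Jun 3, 2233 is a Monday; Jul 10, 2237 is a Monday.)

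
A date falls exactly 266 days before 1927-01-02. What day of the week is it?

Sunday

First find the weekday of Jan 2, 1927. Doomsday rule: the anchor day for the 1900s is Wednesday. For year 27: 27÷12 = 2 r 3, and 3÷4 = 0, so 2+3+0 = 5.
Wednesday + 5 ≡ Monday — that's 1927's doomsday.
In January the doomsday date is Jan 3 (1927 is not a leap year).
Jan 2 is 1 day before Jan 3; 1 mod 7 = 1, so Monday − 1 = Sunday.
266 mod 7 = 0, so 266 days before a Sunday is Sunday − 0 = Sunday.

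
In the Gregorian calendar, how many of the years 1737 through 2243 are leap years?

122

Multiples of 4 in [1737,2243]: 126.
Of those, multiples of 100: 5 (not leap unless ÷400).
Multiples of 400: 1.
Leap years = 126 − 5 + 1 = 122.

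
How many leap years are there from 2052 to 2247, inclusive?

47

Multiples of 4 in [2052,2247]: 49.
Of those, multiples of 100: 2 (not leap unless ÷400).
Multiples of 400: 0.
Leap years = 49 − 2 + 0 = 47.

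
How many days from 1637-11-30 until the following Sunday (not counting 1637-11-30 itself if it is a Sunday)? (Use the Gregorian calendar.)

Nov 30, 1637 is a Monday.
From Monday to the next Sunday is 6 days.

6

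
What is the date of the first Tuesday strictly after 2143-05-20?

May 21, 2143

May 20, 2143 is a Monday.
From Monday to the next Tuesday is 1 day.
May 20, 2143 + 1 = May 21, 2143.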